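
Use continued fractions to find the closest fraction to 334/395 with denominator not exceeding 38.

Expand x = 334/395 as a continued fraction with the Euclidean algorithm:
  334 = 0*395 + 334, so a_0 = 0.
  395 = 1*334 + 61, so a_1 = 1.
  334 = 5*61 + 29, so a_2 = 5.
  61 = 2*29 + 3, so a_3 = 2.
  29 = 9*3 + 2, so a_4 = 9.
  3 = 1*2 + 1, so a_5 = 1.
  2 = 2*1 + 0, so a_6 = 2.
so x = [0; 1, 5, 2, 9, 1, 2].
Convergents (p_i = a_i*p_{i-1} + p_{i-2}, q_i = a_i*q_{i-1} + q_{i-2} with p_{-2}=0, p_{-1}=1, q_{-2}=1, q_{-1}=0), until the denominator exceeds 38:
  i=0: a_0=0, p_0 = 0*1 + 0 = 0, q_0 = 0*0 + 1 = 1.
  i=1: a_1=1, p_1 = 1*0 + 1 = 1, q_1 = 1*1 + 0 = 1.
  i=2: a_2=5, p_2 = 5*1 + 0 = 5, q_2 = 5*1 + 1 = 6.
  i=3: a_3=2, p_3 = 2*5 + 1 = 11, q_3 = 2*6 + 1 = 13.
  i=4: a_4=9, p_4 = 9*11 + 5 = 104, q_4 = 9*13 + 6 = 123.
q_4 = 123 > 38, so the last convergent with denominator <= 38 is p_3/q_3 = 11/13.
The closest fraction with denominator <= 38 is either p_3/q_3 or the intermediate fraction (k*p_3 + p_2)/(k*q_3 + q_2) with the largest k >= 1 whose denominator stays <= 38; these approach x as k grows, and every other convergent or intermediate fraction in range is farther away.
Largest k: floor((38 - q_2)/q_3) = floor((38 - 6)/13) = 2.
That gives (2*11 + 5)/(2*13 + 6) = 27/32.
Compare the errors: |x - 11/13| = |334*13 - 11*395|/(395*13) = 3/5135, and |x - 27/32| = |334*32 - 27*395|/(395*32) = 23/12640.
Cross-multiplying, 3*12640 = 37920 < 118105 = 23*5135, so 3/5135 is smaller: the convergent 11/13 is closer to x than 27/32.

11/13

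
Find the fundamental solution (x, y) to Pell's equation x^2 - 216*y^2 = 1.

First expand sqrt(216) as a continued fraction. With x_i = (sqrt(216) + m_i)/d_i and (m_0, d_0) = (0, 1): a_0 = floor(sqrt(216)) = 14, since 14^2 = 196 <= 216 < 225 = 15^2.
Iterate m_{i+1} = d_i*a_i - m_i, d_{i+1} = (216 - m_{i+1}^2)/d_i, a_{i+1} = floor((a_0 + m_{i+1})/d_{i+1}):
  m_1 = 1*14 - 0 = 14, d_1 = (216 - 14^2)/1 = 20/1 = 20, a_1 = floor((14 + 14)/20) = 1.
  m_2 = 20*1 - 14 = 6, d_2 = (216 - 6^2)/20 = 180/20 = 9, a_2 = floor((14 + 6)/9) = 2.
  m_3 = 9*2 - 6 = 12, d_3 = (216 - 12^2)/9 = 72/9 = 8, a_3 = floor((14 + 12)/8) = 3.
  m_4 = 8*3 - 12 = 12, d_4 = (216 - 12^2)/8 = 72/8 = 9, a_4 = floor((14 + 12)/9) = 2.
  m_5 = 9*2 - 12 = 6, d_5 = (216 - 6^2)/9 = 180/9 = 20, a_5 = floor((14 + 6)/20) = 1.
  m_6 = 20*1 - 6 = 14, d_6 = (216 - 14^2)/20 = 20/20 = 1, a_6 = floor((14 + 14)/1) = 28.
  m_7 = 1*28 - 14 = 14, d_7 = (216 - 14^2)/1 = 20/1 = 20: (m_7, d_7) = (m_1, d_1) = (14, 20), so from here the quotients repeat a_1, ..., a_6; the period length is 6.
So sqrt(216) = [14; (1, 2, 3, 2, 1, 28)] with period length k = 6.
k is even, so the fundamental solution of x^2 - 216y^2 = 1 is (p_{k-1}, q_{k-1}) = (p_5, q_5); compute convergents through index 5.
Convergents (p_i = a_i*p_{i-1} + p_{i-2}, q_i = a_i*q_{i-1} + q_{i-2} with p_{-2}=0, p_{-1}=1, q_{-2}=1, q_{-1}=0):
  i=0: a_0=14, p_0 = 14*1 + 0 = 14, q_0 = 14*0 + 1 = 1.
  i=1: a_1=1, p_1 = 1*14 + 1 = 15, q_1 = 1*1 + 0 = 1.
  i=2: a_2=2, p_2 = 2*15 + 14 = 44, q_2 = 2*1 + 1 = 3.
  i=3: a_3=3, p_3 = 3*44 + 15 = 147, q_3 = 3*3 + 1 = 10.
  i=4: a_4=2, p_4 = 2*147 + 44 = 338, q_4 = 2*10 + 3 = 23.
  i=5: a_5=1, p_5 = 1*338 + 147 = 485, q_5 = 1*23 + 10 = 33.
Check: 485^2 - 216*33^2 = 235225 - 235224 = 1, so (x, y) = (485, 33) solves the equation, and by the theorem it is the least positive solution.

(x, y) = (485, 33)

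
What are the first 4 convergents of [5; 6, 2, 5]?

5/1, 31/6, 67/13, 366/71

Using the convergent recurrence p_i = a_i*p_{i-1} + p_{i-2}, q_i = a_i*q_{i-1} + q_{i-2} with p_{-2}=0, p_{-1}=1, q_{-2}=1, q_{-1}=0:
  i=0: a_0=5, p_0 = 5*1 + 0 = 5, q_0 = 5*0 + 1 = 1.
  i=1: a_1=6, p_1 = 6*5 + 1 = 31, q_1 = 6*1 + 0 = 6.
  i=2: a_2=2, p_2 = 2*31 + 5 = 67, q_2 = 2*6 + 1 = 13.
  i=3: a_3=5, p_3 = 5*67 + 31 = 366, q_3 = 5*13 + 6 = 71.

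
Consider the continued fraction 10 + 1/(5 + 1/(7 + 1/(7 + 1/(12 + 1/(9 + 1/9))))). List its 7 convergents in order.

10/1, 51/5, 367/36, 2620/257, 31807/3120, 288883/28337, 2631754/258153

Using the convergent recurrence p_i = a_i*p_{i-1} + p_{i-2}, q_i = a_i*q_{i-1} + q_{i-2} with p_{-2}=0, p_{-1}=1, q_{-2}=1, q_{-1}=0:
  i=0: a_0=10, p_0 = 10*1 + 0 = 10, q_0 = 10*0 + 1 = 1.
  i=1: a_1=5, p_1 = 5*10 + 1 = 51, q_1 = 5*1 + 0 = 5.
  i=2: a_2=7, p_2 = 7*51 + 10 = 367, q_2 = 7*5 + 1 = 36.
  i=3: a_3=7, p_3 = 7*367 + 51 = 2620, q_3 = 7*36 + 5 = 257.
  i=4: a_4=12, p_4 = 12*2620 + 367 = 31807, q_4 = 12*257 + 36 = 3120.
  i=5: a_5=9, p_5 = 9*31807 + 2620 = 288883, q_5 = 9*3120 + 257 = 28337.
  i=6: a_6=9, p_6 = 9*288883 + 31807 = 2631754, q_6 = 9*28337 + 3120 = 258153.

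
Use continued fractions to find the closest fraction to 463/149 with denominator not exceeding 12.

Expand x = 463/149 as a continued fraction with the Euclidean algorithm:
  463 = 3*149 + 16, so a_0 = 3.
  149 = 9*16 + 5, so a_1 = 9.
  16 = 3*5 + 1, so a_2 = 3.
  5 = 5*1 + 0, so a_3 = 5.
so x = [3; 9, 3, 5].
Convergents (p_i = a_i*p_{i-1} + p_{i-2}, q_i = a_i*q_{i-1} + q_{i-2} with p_{-2}=0, p_{-1}=1, q_{-2}=1, q_{-1}=0), until the denominator exceeds 12:
  i=0: a_0=3, p_0 = 3*1 + 0 = 3, q_0 = 3*0 + 1 = 1.
  i=1: a_1=9, p_1 = 9*3 + 1 = 28, q_1 = 9*1 + 0 = 9.
  i=2: a_2=3, p_2 = 3*28 + 3 = 87, q_2 = 3*9 + 1 = 28.
q_2 = 28 > 12, so the last convergent with denominator <= 12 is p_1/q_1 = 28/9.
The closest fraction with denominator <= 12 is either p_1/q_1 or the intermediate fraction (k*p_1 + p_0)/(k*q_1 + q_0) with the largest k >= 1 whose denominator stays <= 12; these approach x as k grows, and every other convergent or intermediate fraction in range is farther away.
Largest k: floor((12 - q_0)/q_1) = floor((12 - 1)/9) = 1.
That gives (1*28 + 3)/(1*9 + 1) = 31/10.
Compare the errors: |x - 28/9| = |463*9 - 28*149|/(149*9) = 5/1341, and |x - 31/10| = |463*10 - 31*149|/(149*10) = 11/1490.
Cross-multiplying, 5*1490 = 7450 < 14751 = 11*1341, so 5/1341 is smaller: the convergent 28/9 is closer to x than 31/10.

28/9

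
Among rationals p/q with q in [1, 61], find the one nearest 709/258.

Expand x = 709/258 as a continued fraction with the Euclidean algorithm:
  709 = 2*258 + 193, so a_0 = 2.
  258 = 1*193 + 65, so a_1 = 1.
  193 = 2*65 + 63, so a_2 = 2.
  65 = 1*63 + 2, so a_3 = 1.
  63 = 31*2 + 1, so a_4 = 31.
  2 = 2*1 + 0, so a_5 = 2.
so x = [2; 1, 2, 1, 31, 2].
Convergents (p_i = a_i*p_{i-1} + p_{i-2}, q_i = a_i*q_{i-1} + q_{i-2} with p_{-2}=0, p_{-1}=1, q_{-2}=1, q_{-1}=0), until the denominator exceeds 61:
  i=0: a_0=2, p_0 = 2*1 + 0 = 2, q_0 = 2*0 + 1 = 1.
  i=1: a_1=1, p_1 = 1*2 + 1 = 3, q_1 = 1*1 + 0 = 1.
  i=2: a_2=2, p_2 = 2*3 + 2 = 8, q_2 = 2*1 + 1 = 3.
  i=3: a_3=1, p_3 = 1*8 + 3 = 11, q_3 = 1*3 + 1 = 4.
  i=4: a_4=31, p_4 = 31*11 + 8 = 349, q_4 = 31*4 + 3 = 127.
q_4 = 127 > 61, so the last convergent with denominator <= 61 is p_3/q_3 = 11/4.
The closest fraction with denominator <= 61 is either p_3/q_3 or the intermediate fraction (k*p_3 + p_2)/(k*q_3 + q_2) with the largest k >= 1 whose denominator stays <= 61; these approach x as k grows, and every other convergent or intermediate fraction in range is farther away.
Largest k: floor((61 - q_2)/q_3) = floor((61 - 3)/4) = 14.
That gives (14*11 + 8)/(14*4 + 3) = 162/59.
Compare the errors: |x - 11/4| = |709*4 - 11*258|/(258*4) = 2/1032, and |x - 162/59| = |709*59 - 162*258|/(258*59) = 35/15222.
Cross-multiplying, 2*15222 = 30444 < 36120 = 35*1032, so 2/1032 is smaller: the convergent 11/4 is closer to x than 162/59.

11/4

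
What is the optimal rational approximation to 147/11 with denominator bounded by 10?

Expand x = 147/11 as a continued fraction with the Euclidean algorithm:
  147 = 13*11 + 4, so a_0 = 13.
  11 = 2*4 + 3, so a_1 = 2.
  4 = 1*3 + 1, so a_2 = 1.
  3 = 3*1 + 0, so a_3 = 3.
so x = [13; 2, 1, 3].
Convergents (p_i = a_i*p_{i-1} + p_{i-2}, q_i = a_i*q_{i-1} + q_{i-2} with p_{-2}=0, p_{-1}=1, q_{-2}=1, q_{-1}=0), until the denominator exceeds 10:
  i=0: a_0=13, p_0 = 13*1 + 0 = 13, q_0 = 13*0 + 1 = 1.
  i=1: a_1=2, p_1 = 2*13 + 1 = 27, q_1 = 2*1 + 0 = 2.
  i=2: a_2=1, p_2 = 1*27 + 13 = 40, q_2 = 1*2 + 1 = 3.
  i=3: a_3=3, p_3 = 3*40 + 27 = 147, q_3 = 3*3 + 2 = 11.
q_3 = 11 > 10, so the last convergent with denominator <= 10 is p_2/q_2 = 40/3.
The closest fraction with denominator <= 10 is either p_2/q_2 or the intermediate fraction (k*p_2 + p_1)/(k*q_2 + q_1) with the largest k >= 1 whose denominator stays <= 10; these approach x as k grows, and every other convergent or intermediate fraction in range is farther away.
Largest k: floor((10 - q_1)/q_2) = floor((10 - 2)/3) = 2.
That gives (2*40 + 27)/(2*3 + 2) = 107/8.
Compare the errors: |x - 40/3| = |147*3 - 40*11|/(11*3) = 1/33, and |x - 107/8| = |147*8 - 107*11|/(11*8) = 1/88.
Cross-multiplying, 1*33 = 33 < 88 = 1*88, so 1/88 is smaller: the intermediate fraction 107/8 is closer to x than 40/3.

107/8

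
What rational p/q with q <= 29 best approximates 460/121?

Expand x = 460/121 as a continued fraction with the Euclidean algorithm:
  460 = 3*121 + 97, so a_0 = 3.
  121 = 1*97 + 24, so a_1 = 1.
  97 = 4*24 + 1, so a_2 = 4.
  24 = 24*1 + 0, so a_3 = 24.
so x = [3; 1, 4, 24].
Convergents (p_i = a_i*p_{i-1} + p_{i-2}, q_i = a_i*q_{i-1} + q_{i-2} with p_{-2}=0, p_{-1}=1, q_{-2}=1, q_{-1}=0), until the denominator exceeds 29:
  i=0: a_0=3, p_0 = 3*1 + 0 = 3, q_0 = 3*0 + 1 = 1.
  i=1: a_1=1, p_1 = 1*3 + 1 = 4, q_1 = 1*1 + 0 = 1.
  i=2: a_2=4, p_2 = 4*4 + 3 = 19, q_2 = 4*1 + 1 = 5.
  i=3: a_3=24, p_3 = 24*19 + 4 = 460, q_3 = 24*5 + 1 = 121.
q_3 = 121 > 29, so the last convergent with denominator <= 29 is p_2/q_2 = 19/5.
The closest fraction with denominator <= 29 is either p_2/q_2 or the intermediate fraction (k*p_2 + p_1)/(k*q_2 + q_1) with the largest k >= 1 whose denominator stays <= 29; these approach x as k grows, and every other convergent or intermediate fraction in range is farther away.
Largest k: floor((29 - q_1)/q_2) = floor((29 - 1)/5) = 5.
That gives (5*19 + 4)/(5*5 + 1) = 99/26.
Compare the errors: |x - 19/5| = |460*5 - 19*121|/(121*5) = 1/605, and |x - 99/26| = |460*26 - 99*121|/(121*26) = 19/3146.
Cross-multiplying, 1*3146 = 3146 < 11495 = 19*605, so 1/605 is smaller: the convergent 19/5 is closer to x than 99/26.

19/5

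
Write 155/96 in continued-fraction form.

[1; 1, 1, 1, 1, 2, 7]

Run the Euclidean algorithm on 155 and 96; the successive quotients are the partial quotients a_0, a_1, ... (each step inverts the fractional part left over by the previous one):
  155 = 1*96 + 59, so a_0 = 1.
  96 = 1*59 + 37, so a_1 = 1.
  59 = 1*37 + 22, so a_2 = 1.
  37 = 1*22 + 15, so a_3 = 1.
  22 = 1*15 + 7, so a_4 = 1.
  15 = 2*7 + 1, so a_5 = 2.
  7 = 7*1 + 0, so a_6 = 7.
The remainder reaches 0 after 7 divisions, so the expansion has 7 partial quotients, read off in order.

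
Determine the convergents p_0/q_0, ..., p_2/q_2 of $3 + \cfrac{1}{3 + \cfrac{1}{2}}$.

Using the convergent recurrence p_i = a_i*p_{i-1} + p_{i-2}, q_i = a_i*q_{i-1} + q_{i-2} with p_{-2}=0, p_{-1}=1, q_{-2}=1, q_{-1}=0:
  i=0: a_0=3, p_0 = 3*1 + 0 = 3, q_0 = 3*0 + 1 = 1.
  i=1: a_1=3, p_1 = 3*3 + 1 = 10, q_1 = 3*1 + 0 = 3.
  i=2: a_2=2, p_2 = 2*10 + 3 = 23, q_2 = 2*3 + 1 = 7.

3/1, 10/3, 23/7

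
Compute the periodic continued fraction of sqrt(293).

Write x_i = (sqrt(293) + m_i)/d_i with (m_0, d_0) = (0, 1). a_0 = floor(sqrt(293)) = 17, since 17^2 = 289 <= 293 < 324 = 18^2.
Iterate m_{i+1} = d_i*a_i - m_i, d_{i+1} = (293 - m_{i+1}^2)/d_i, a_{i+1} = floor((a_0 + m_{i+1})/d_{i+1}):
  m_1 = 1*17 - 0 = 17, d_1 = (293 - 17^2)/1 = 4/1 = 4, a_1 = floor((17 + 17)/4) = 8.
  m_2 = 4*8 - 17 = 15, d_2 = (293 - 15^2)/4 = 68/4 = 17, a_2 = floor((17 + 15)/17) = 1.
  m_3 = 17*1 - 15 = 2, d_3 = (293 - 2^2)/17 = 289/17 = 17, a_3 = floor((17 + 2)/17) = 1.
  m_4 = 17*1 - 2 = 15, d_4 = (293 - 15^2)/17 = 68/17 = 4, a_4 = floor((17 + 15)/4) = 8.
  m_5 = 4*8 - 15 = 17, d_5 = (293 - 17^2)/4 = 4/4 = 1, a_5 = floor((17 + 17)/1) = 34.
  m_6 = 1*34 - 17 = 17, d_6 = (293 - 17^2)/1 = 4/1 = 4: (m_6, d_6) = (m_1, d_1) = (17, 4), so from here the quotients repeat a_1, ..., a_5; the period length is 5.
Hence the expansion of sqrt(293) is a_0 = 17 followed by the repeating block 8, 1, 1, 8, 34 (period 5).

[17; (8, 1, 1, 8, 34)]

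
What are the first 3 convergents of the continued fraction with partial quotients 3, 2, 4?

Using the convergent recurrence p_i = a_i*p_{i-1} + p_{i-2}, q_i = a_i*q_{i-1} + q_{i-2} with p_{-2}=0, p_{-1}=1, q_{-2}=1, q_{-1}=0:
  i=0: a_0=3, p_0 = 3*1 + 0 = 3, q_0 = 3*0 + 1 = 1.
  i=1: a_1=2, p_1 = 2*3 + 1 = 7, q_1 = 2*1 + 0 = 2.
  i=2: a_2=4, p_2 = 4*7 + 3 = 31, q_2 = 4*2 + 1 = 9.

3/1, 7/2, 31/9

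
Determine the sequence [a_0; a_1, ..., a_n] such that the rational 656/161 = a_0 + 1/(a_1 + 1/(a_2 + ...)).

[4; 13, 2, 2, 2]

Run the Euclidean algorithm on 656 and 161; the successive quotients are the partial quotients a_0, a_1, ... (each step inverts the fractional part left over by the previous one):
  656 = 4*161 + 12, so a_0 = 4.
  161 = 13*12 + 5, so a_1 = 13.
  12 = 2*5 + 2, so a_2 = 2.
  5 = 2*2 + 1, so a_3 = 2.
  2 = 2*1 + 0, so a_4 = 2.
The remainder reaches 0 after 5 divisions, so the expansion has 5 partial quotients, read off in order.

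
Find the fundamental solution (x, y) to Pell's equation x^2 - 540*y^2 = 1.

First expand sqrt(540) as a continued fraction. With x_i = (sqrt(540) + m_i)/d_i and (m_0, d_0) = (0, 1): a_0 = floor(sqrt(540)) = 23, since 23^2 = 529 <= 540 < 576 = 24^2.
Iterate m_{i+1} = d_i*a_i - m_i, d_{i+1} = (540 - m_{i+1}^2)/d_i, a_{i+1} = floor((a_0 + m_{i+1})/d_{i+1}):
  m_1 = 1*23 - 0 = 23, d_1 = (540 - 23^2)/1 = 11/1 = 11, a_1 = floor((23 + 23)/11) = 4.
  m_2 = 11*4 - 23 = 21, d_2 = (540 - 21^2)/11 = 99/11 = 9, a_2 = floor((23 + 21)/9) = 4.
  m_3 = 9*4 - 21 = 15, d_3 = (540 - 15^2)/9 = 315/9 = 35, a_3 = floor((23 + 15)/35) = 1.
  m_4 = 35*1 - 15 = 20, d_4 = (540 - 20^2)/35 = 140/35 = 4, a_4 = floor((23 + 20)/4) = 10.
  m_5 = 4*10 - 20 = 20, d_5 = (540 - 20^2)/4 = 140/4 = 35, a_5 = floor((23 + 20)/35) = 1.
  m_6 = 35*1 - 20 = 15, d_6 = (540 - 15^2)/35 = 315/35 = 9, a_6 = floor((23 + 15)/9) = 4.
  m_7 = 9*4 - 15 = 21, d_7 = (540 - 21^2)/9 = 99/9 = 11, a_7 = floor((23 + 21)/11) = 4.
  m_8 = 11*4 - 21 = 23, d_8 = (540 - 23^2)/11 = 11/11 = 1, a_8 = floor((23 + 23)/1) = 46.
  m_9 = 1*46 - 23 = 23, d_9 = (540 - 23^2)/1 = 11/1 = 11: (m_9, d_9) = (m_1, d_1) = (23, 11), so from here the quotients repeat a_1, ..., a_8; the period length is 8.
So sqrt(540) = [23; (4, 4, 1, 10, 1, 4, 4, 46)] with period length k = 8.
k is even, so the fundamental solution of x^2 - 540y^2 = 1 is (p_{k-1}, q_{k-1}) = (p_7, q_7); compute convergents through index 7.
Convergents (p_i = a_i*p_{i-1} + p_{i-2}, q_i = a_i*q_{i-1} + q_{i-2} with p_{-2}=0, p_{-1}=1, q_{-2}=1, q_{-1}=0):
  i=0: a_0=23, p_0 = 23*1 + 0 = 23, q_0 = 23*0 + 1 = 1.
  i=1: a_1=4, p_1 = 4*23 + 1 = 93, q_1 = 4*1 + 0 = 4.
  i=2: a_2=4, p_2 = 4*93 + 23 = 395, q_2 = 4*4 + 1 = 17.
  i=3: a_3=1, p_3 = 1*395 + 93 = 488, q_3 = 1*17 + 4 = 21.
  i=4: a_4=10, p_4 = 10*488 + 395 = 5275, q_4 = 10*21 + 17 = 227.
  i=5: a_5=1, p_5 = 1*5275 + 488 = 5763, q_5 = 1*227 + 21 = 248.
  i=6: a_6=4, p_6 = 4*5763 + 5275 = 28327, q_6 = 4*248 + 227 = 1219.
  i=7: a_7=4, p_7 = 4*28327 + 5763 = 119071, q_7 = 4*1219 + 248 = 5124.
Check: 119071^2 - 540*5124^2 = 14177903041 - 14177903040 = 1, so (x, y) = (119071, 5124) solves the equation, and by the theorem it is the least positive solution.

(x, y) = (119071, 5124)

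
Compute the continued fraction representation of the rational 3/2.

[1; 2]

Run the Euclidean algorithm on 3 and 2; the successive quotients are the partial quotients a_0, a_1, ... (each step inverts the fractional part left over by the previous one):
  3 = 1*2 + 1, so a_0 = 1.
  2 = 2*1 + 0, so a_1 = 2.
The remainder reaches 0 after 2 divisions, so the expansion has 2 partial quotients, read off in order.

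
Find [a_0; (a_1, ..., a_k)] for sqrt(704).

[26; (1, 1, 7, 13, 7, 1, 1, 52)]

Write x_i = (sqrt(704) + m_i)/d_i with (m_0, d_0) = (0, 1). a_0 = floor(sqrt(704)) = 26, since 26^2 = 676 <= 704 < 729 = 27^2.
Iterate m_{i+1} = d_i*a_i - m_i, d_{i+1} = (704 - m_{i+1}^2)/d_i, a_{i+1} = floor((a_0 + m_{i+1})/d_{i+1}):
  m_1 = 1*26 - 0 = 26, d_1 = (704 - 26^2)/1 = 28/1 = 28, a_1 = floor((26 + 26)/28) = 1.
  m_2 = 28*1 - 26 = 2, d_2 = (704 - 2^2)/28 = 700/28 = 25, a_2 = floor((26 + 2)/25) = 1.
  m_3 = 25*1 - 2 = 23, d_3 = (704 - 23^2)/25 = 175/25 = 7, a_3 = floor((26 + 23)/7) = 7.
  m_4 = 7*7 - 23 = 26, d_4 = (704 - 26^2)/7 = 28/7 = 4, a_4 = floor((26 + 26)/4) = 13.
  m_5 = 4*13 - 26 = 26, d_5 = (704 - 26^2)/4 = 28/4 = 7, a_5 = floor((26 + 26)/7) = 7.
  m_6 = 7*7 - 26 = 23, d_6 = (704 - 23^2)/7 = 175/7 = 25, a_6 = floor((26 + 23)/25) = 1.
  m_7 = 25*1 - 23 = 2, d_7 = (704 - 2^2)/25 = 700/25 = 28, a_7 = floor((26 + 2)/28) = 1.
  m_8 = 28*1 - 2 = 26, d_8 = (704 - 26^2)/28 = 28/28 = 1, a_8 = floor((26 + 26)/1) = 52.
  m_9 = 1*52 - 26 = 26, d_9 = (704 - 26^2)/1 = 28/1 = 28: (m_9, d_9) = (m_1, d_1) = (26, 28), so from here the quotients repeat a_1, ..., a_8; the period length is 8.
Hence the expansion of sqrt(704) is a_0 = 26 followed by the repeating block 1, 1, 7, 13, 7, 1, 1, 52 (period 8).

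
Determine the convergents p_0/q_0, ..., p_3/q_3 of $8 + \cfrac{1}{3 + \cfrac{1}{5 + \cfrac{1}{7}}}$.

8/1, 25/3, 133/16, 956/115

Using the convergent recurrence p_i = a_i*p_{i-1} + p_{i-2}, q_i = a_i*q_{i-1} + q_{i-2} with p_{-2}=0, p_{-1}=1, q_{-2}=1, q_{-1}=0:
  i=0: a_0=8, p_0 = 8*1 + 0 = 8, q_0 = 8*0 + 1 = 1.
  i=1: a_1=3, p_1 = 3*8 + 1 = 25, q_1 = 3*1 + 0 = 3.
  i=2: a_2=5, p_2 = 5*25 + 8 = 133, q_2 = 5*3 + 1 = 16.
  i=3: a_3=7, p_3 = 7*133 + 25 = 956, q_3 = 7*16 + 3 = 115.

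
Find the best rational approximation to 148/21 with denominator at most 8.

7/1

Expand x = 148/21 as a continued fraction with the Euclidean algorithm:
  148 = 7*21 + 1, so a_0 = 7.
  21 = 21*1 + 0, so a_1 = 21.
so x = [7; 21].
Convergents (p_i = a_i*p_{i-1} + p_{i-2}, q_i = a_i*q_{i-1} + q_{i-2} with p_{-2}=0, p_{-1}=1, q_{-2}=1, q_{-1}=0), until the denominator exceeds 8:
  i=0: a_0=7, p_0 = 7*1 + 0 = 7, q_0 = 7*0 + 1 = 1.
  i=1: a_1=21, p_1 = 21*7 + 1 = 148, q_1 = 21*1 + 0 = 21.
q_1 = 21 > 8, so the last convergent with denominator <= 8 is p_0/q_0 = 7/1.
The closest fraction with denominator <= 8 is either p_0/q_0 or the intermediate fraction (k*p_0 + p_{-1})/(k*q_0 + q_{-1}) with the largest k >= 1 whose denominator stays <= 8; these approach x as k grows, and every other convergent or intermediate fraction in range is farther away.
Largest k: floor((8 - q_{-1})/q_0) = floor((8 - 0)/1) = 8 (using the seeds p_{-1} = 1, q_{-1} = 0).
That gives (8*7 + 1)/(8*1 + 0) = 57/8.
Compare the errors: |x - 7/1| = |148*1 - 7*21|/(21*1) = 1/21, and |x - 57/8| = |148*8 - 57*21|/(21*8) = 13/168.
Cross-multiplying, 1*168 = 168 < 273 = 13*21, so 1/21 is smaller: the convergent 7/1 is closer to x than 57/8.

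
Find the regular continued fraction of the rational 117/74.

Run the Euclidean algorithm on 117 and 74; the successive quotients are the partial quotients a_0, a_1, ... (each step inverts the fractional part left over by the previous one):
  117 = 1*74 + 43, so a_0 = 1.
  74 = 1*43 + 31, so a_1 = 1.
  43 = 1*31 + 12, so a_2 = 1.
  31 = 2*12 + 7, so a_3 = 2.
  12 = 1*7 + 5, so a_4 = 1.
  7 = 1*5 + 2, so a_5 = 1.
  5 = 2*2 + 1, so a_6 = 2.
  2 = 2*1 + 0, so a_7 = 2.
The remainder reaches 0 after 8 divisions, so the expansion has 8 partial quotients, read off in order.

[1; 1, 1, 2, 1, 1, 2, 2]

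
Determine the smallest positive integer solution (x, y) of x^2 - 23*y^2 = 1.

(x, y) = (24, 5)

First expand sqrt(23) as a continued fraction. With x_i = (sqrt(23) + m_i)/d_i and (m_0, d_0) = (0, 1): a_0 = floor(sqrt(23)) = 4, since 4^2 = 16 <= 23 < 25 = 5^2.
Iterate m_{i+1} = d_i*a_i - m_i, d_{i+1} = (23 - m_{i+1}^2)/d_i, a_{i+1} = floor((a_0 + m_{i+1})/d_{i+1}):
  m_1 = 1*4 - 0 = 4, d_1 = (23 - 4^2)/1 = 7/1 = 7, a_1 = floor((4 + 4)/7) = 1.
  m_2 = 7*1 - 4 = 3, d_2 = (23 - 3^2)/7 = 14/7 = 2, a_2 = floor((4 + 3)/2) = 3.
  m_3 = 2*3 - 3 = 3, d_3 = (23 - 3^2)/2 = 14/2 = 7, a_3 = floor((4 + 3)/7) = 1.
  m_4 = 7*1 - 3 = 4, d_4 = (23 - 4^2)/7 = 7/7 = 1, a_4 = floor((4 + 4)/1) = 8.
  m_5 = 1*8 - 4 = 4, d_5 = (23 - 4^2)/1 = 7/1 = 7: (m_5, d_5) = (m_1, d_1) = (4, 7), so from here the quotients repeat a_1, ..., a_4; the period length is 4.
So sqrt(23) = [4; (1, 3, 1, 8)] with period length k = 4.
k is even, so the fundamental solution of x^2 - 23y^2 = 1 is (p_{k-1}, q_{k-1}) = (p_3, q_3); compute convergents through index 3.
Convergents (p_i = a_i*p_{i-1} + p_{i-2}, q_i = a_i*q_{i-1} + q_{i-2} with p_{-2}=0, p_{-1}=1, q_{-2}=1, q_{-1}=0):
  i=0: a_0=4, p_0 = 4*1 + 0 = 4, q_0 = 4*0 + 1 = 1.
  i=1: a_1=1, p_1 = 1*4 + 1 = 5, q_1 = 1*1 + 0 = 1.
  i=2: a_2=3, p_2 = 3*5 + 4 = 19, q_2 = 3*1 + 1 = 4.
  i=3: a_3=1, p_3 = 1*19 + 5 = 24, q_3 = 1*4 + 1 = 5.
Check: 24^2 - 23*5^2 = 576 - 575 = 1, so (x, y) = (24, 5) solves the equation, and by the theorem it is the least positive solution.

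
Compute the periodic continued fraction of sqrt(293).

[17; (8, 1, 1, 8, 34)]

Write x_i = (sqrt(293) + m_i)/d_i with (m_0, d_0) = (0, 1). a_0 = floor(sqrt(293)) = 17, since 17^2 = 289 <= 293 < 324 = 18^2.
Iterate m_{i+1} = d_i*a_i - m_i, d_{i+1} = (293 - m_{i+1}^2)/d_i, a_{i+1} = floor((a_0 + m_{i+1})/d_{i+1}):
  m_1 = 1*17 - 0 = 17, d_1 = (293 - 17^2)/1 = 4/1 = 4, a_1 = floor((17 + 17)/4) = 8.
  m_2 = 4*8 - 17 = 15, d_2 = (293 - 15^2)/4 = 68/4 = 17, a_2 = floor((17 + 15)/17) = 1.
  m_3 = 17*1 - 15 = 2, d_3 = (293 - 2^2)/17 = 289/17 = 17, a_3 = floor((17 + 2)/17) = 1.
  m_4 = 17*1 - 2 = 15, d_4 = (293 - 15^2)/17 = 68/17 = 4, a_4 = floor((17 + 15)/4) = 8.
  m_5 = 4*8 - 15 = 17, d_5 = (293 - 17^2)/4 = 4/4 = 1, a_5 = floor((17 + 17)/1) = 34.
  m_6 = 1*34 - 17 = 17, d_6 = (293 - 17^2)/1 = 4/1 = 4: (m_6, d_6) = (m_1, d_1) = (17, 4), so from here the quotients repeat a_1, ..., a_5; the period length is 5.
Hence the expansion of sqrt(293) is a_0 = 17 followed by the repeating block 8, 1, 1, 8, 34 (period 5).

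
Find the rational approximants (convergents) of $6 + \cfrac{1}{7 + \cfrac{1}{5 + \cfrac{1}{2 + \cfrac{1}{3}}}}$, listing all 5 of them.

6/1, 43/7, 221/36, 485/79, 1676/273

Using the convergent recurrence p_i = a_i*p_{i-1} + p_{i-2}, q_i = a_i*q_{i-1} + q_{i-2} with p_{-2}=0, p_{-1}=1, q_{-2}=1, q_{-1}=0:
  i=0: a_0=6, p_0 = 6*1 + 0 = 6, q_0 = 6*0 + 1 = 1.
  i=1: a_1=7, p_1 = 7*6 + 1 = 43, q_1 = 7*1 + 0 = 7.
  i=2: a_2=5, p_2 = 5*43 + 6 = 221, q_2 = 5*7 + 1 = 36.
  i=3: a_3=2, p_3 = 2*221 + 43 = 485, q_3 = 2*36 + 7 = 79.
  i=4: a_4=3, p_4 = 3*485 + 221 = 1676, q_4 = 3*79 + 36 = 273.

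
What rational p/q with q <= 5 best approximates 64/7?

Expand x = 64/7 as a continued fraction with the Euclidean algorithm:
  64 = 9*7 + 1, so a_0 = 9.
  7 = 7*1 + 0, so a_1 = 7.
so x = [9; 7].
Convergents (p_i = a_i*p_{i-1} + p_{i-2}, q_i = a_i*q_{i-1} + q_{i-2} with p_{-2}=0, p_{-1}=1, q_{-2}=1, q_{-1}=0), until the denominator exceeds 5:
  i=0: a_0=9, p_0 = 9*1 + 0 = 9, q_0 = 9*0 + 1 = 1.
  i=1: a_1=7, p_1 = 7*9 + 1 = 64, q_1 = 7*1 + 0 = 7.
q_1 = 7 > 5, so the last convergent with denominator <= 5 is p_0/q_0 = 9/1.
The closest fraction with denominator <= 5 is either p_0/q_0 or the intermediate fraction (k*p_0 + p_{-1})/(k*q_0 + q_{-1}) with the largest k >= 1 whose denominator stays <= 5; these approach x as k grows, and every other convergent or intermediate fraction in range is farther away.
Largest k: floor((5 - q_{-1})/q_0) = floor((5 - 0)/1) = 5 (using the seeds p_{-1} = 1, q_{-1} = 0).
That gives (5*9 + 1)/(5*1 + 0) = 46/5.
Compare the errors: |x - 9/1| = |64*1 - 9*7|/(7*1) = 1/7, and |x - 46/5| = |64*5 - 46*7|/(7*5) = 2/35.
Cross-multiplying, 2*7 = 14 < 35 = 1*35, so 2/35 is smaller: the intermediate fraction 46/5 is closer to x than 9/1.

46/5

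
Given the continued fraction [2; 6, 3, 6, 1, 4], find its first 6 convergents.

Using the convergent recurrence p_i = a_i*p_{i-1} + p_{i-2}, q_i = a_i*q_{i-1} + q_{i-2} with p_{-2}=0, p_{-1}=1, q_{-2}=1, q_{-1}=0:
  i=0: a_0=2, p_0 = 2*1 + 0 = 2, q_0 = 2*0 + 1 = 1.
  i=1: a_1=6, p_1 = 6*2 + 1 = 13, q_1 = 6*1 + 0 = 6.
  i=2: a_2=3, p_2 = 3*13 + 2 = 41, q_2 = 3*6 + 1 = 19.
  i=3: a_3=6, p_3 = 6*41 + 13 = 259, q_3 = 6*19 + 6 = 120.
  i=4: a_4=1, p_4 = 1*259 + 41 = 300, q_4 = 1*120 + 19 = 139.
  i=5: a_5=4, p_5 = 4*300 + 259 = 1459, q_5 = 4*139 + 120 = 676.

2/1, 13/6, 41/19, 259/120, 300/139, 1459/676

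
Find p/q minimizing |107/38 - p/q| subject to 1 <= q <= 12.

Expand x = 107/38 as a continued fraction with the Euclidean algorithm:
  107 = 2*38 + 31, so a_0 = 2.
  38 = 1*31 + 7, so a_1 = 1.
  31 = 4*7 + 3, so a_2 = 4.
  7 = 2*3 + 1, so a_3 = 2.
  3 = 3*1 + 0, so a_4 = 3.
so x = [2; 1, 4, 2, 3].
Convergents (p_i = a_i*p_{i-1} + p_{i-2}, q_i = a_i*q_{i-1} + q_{i-2} with p_{-2}=0, p_{-1}=1, q_{-2}=1, q_{-1}=0), until the denominator exceeds 12:
  i=0: a_0=2, p_0 = 2*1 + 0 = 2, q_0 = 2*0 + 1 = 1.
  i=1: a_1=1, p_1 = 1*2 + 1 = 3, q_1 = 1*1 + 0 = 1.
  i=2: a_2=4, p_2 = 4*3 + 2 = 14, q_2 = 4*1 + 1 = 5.
  i=3: a_3=2, p_3 = 2*14 + 3 = 31, q_3 = 2*5 + 1 = 11.
  i=4: a_4=3, p_4 = 3*31 + 14 = 107, q_4 = 3*11 + 5 = 38.
q_4 = 38 > 12, so the last convergent with denominator <= 12 is p_3/q_3 = 31/11.
The closest fraction with denominator <= 12 is either p_3/q_3 or the intermediate fraction (k*p_3 + p_2)/(k*q_3 + q_2) with the largest k >= 1 whose denominator stays <= 12; these approach x as k grows, and every other convergent or intermediate fraction in range is farther away.
Largest k: floor((12 - q_2)/q_3) = floor((12 - 5)/11) = 0.
Since k = 0, no intermediate fraction beyond p_3/q_3 has denominator <= 12, so the convergent 31/11 is the closest (its error is |107*11 - 31*38|/(38*11) = 1/418).

31/11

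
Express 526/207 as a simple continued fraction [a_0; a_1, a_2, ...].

Run the Euclidean algorithm on 526 and 207; the successive quotients are the partial quotients a_0, a_1, ... (each step inverts the fractional part left over by the previous one):
  526 = 2*207 + 112, so a_0 = 2.
  207 = 1*112 + 95, so a_1 = 1.
  112 = 1*95 + 17, so a_2 = 1.
  95 = 5*17 + 10, so a_3 = 5.
  17 = 1*10 + 7, so a_4 = 1.
  10 = 1*7 + 3, so a_5 = 1.
  7 = 2*3 + 1, so a_6 = 2.
  3 = 3*1 + 0, so a_7 = 3.
The remainder reaches 0 after 8 divisions, so the expansion has 8 partial quotients, read off in order.

[2; 1, 1, 5, 1, 1, 2, 3]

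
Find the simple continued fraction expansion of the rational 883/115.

Run the Euclidean algorithm on 883 and 115; the successive quotients are the partial quotients a_0, a_1, ... (each step inverts the fractional part left over by the previous one):
  883 = 7*115 + 78, so a_0 = 7.
  115 = 1*78 + 37, so a_1 = 1.
  78 = 2*37 + 4, so a_2 = 2.
  37 = 9*4 + 1, so a_3 = 9.
  4 = 4*1 + 0, so a_4 = 4.
The remainder reaches 0 after 5 divisions, so the expansion has 5 partial quotients, read off in order.

[7; 1, 2, 9, 4]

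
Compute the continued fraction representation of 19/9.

Run the Euclidean algorithm on 19 and 9; the successive quotients are the partial quotients a_0, a_1, ... (each step inverts the fractional part left over by the previous one):
  19 = 2*9 + 1, so a_0 = 2.
  9 = 9*1 + 0, so a_1 = 9.
The remainder reaches 0 after 2 divisions, so the expansion has 2 partial quotients, read off in order.

[2; 9]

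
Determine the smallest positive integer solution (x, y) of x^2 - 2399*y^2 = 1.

First expand sqrt(2399) as a continued fraction. With x_i = (sqrt(2399) + m_i)/d_i and (m_0, d_0) = (0, 1): a_0 = floor(sqrt(2399)) = 48, since 48^2 = 2304 <= 2399 < 2401 = 49^2.
Iterate m_{i+1} = d_i*a_i - m_i, d_{i+1} = (2399 - m_{i+1}^2)/d_i, a_{i+1} = floor((a_0 + m_{i+1})/d_{i+1}):
  m_1 = 1*48 - 0 = 48, d_1 = (2399 - 48^2)/1 = 95/1 = 95, a_1 = floor((48 + 48)/95) = 1.
  m_2 = 95*1 - 48 = 47, d_2 = (2399 - 47^2)/95 = 190/95 = 2, a_2 = floor((48 + 47)/2) = 47.
  m_3 = 2*47 - 47 = 47, d_3 = (2399 - 47^2)/2 = 190/2 = 95, a_3 = floor((48 + 47)/95) = 1.
  m_4 = 95*1 - 47 = 48, d_4 = (2399 - 48^2)/95 = 95/95 = 1, a_4 = floor((48 + 48)/1) = 96.
  m_5 = 1*96 - 48 = 48, d_5 = (2399 - 48^2)/1 = 95/1 = 95: (m_5, d_5) = (m_1, d_1) = (48, 95), so from here the quotients repeat a_1, ..., a_4; the period length is 4.
So sqrt(2399) = [48; (1, 47, 1, 96)] with period length k = 4.
k is even, so the fundamental solution of x^2 - 2399y^2 = 1 is (p_{k-1}, q_{k-1}) = (p_3, q_3); compute convergents through index 3.
Convergents (p_i = a_i*p_{i-1} + p_{i-2}, q_i = a_i*q_{i-1} + q_{i-2} with p_{-2}=0, p_{-1}=1, q_{-2}=1, q_{-1}=0):
  i=0: a_0=48, p_0 = 48*1 + 0 = 48, q_0 = 48*0 + 1 = 1.
  i=1: a_1=1, p_1 = 1*48 + 1 = 49, q_1 = 1*1 + 0 = 1.
  i=2: a_2=47, p_2 = 47*49 + 48 = 2351, q_2 = 47*1 + 1 = 48.
  i=3: a_3=1, p_3 = 1*2351 + 49 = 2400, q_3 = 1*48 + 1 = 49.
Check: 2400^2 - 2399*49^2 = 5760000 - 5759999 = 1, so (x, y) = (2400, 49) solves the equation, and by the theorem it is the least positive solution.

(x, y) = (2400, 49)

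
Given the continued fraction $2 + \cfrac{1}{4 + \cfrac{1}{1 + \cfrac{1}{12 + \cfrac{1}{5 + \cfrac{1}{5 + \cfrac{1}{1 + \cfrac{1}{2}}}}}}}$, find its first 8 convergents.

2/1, 9/4, 11/5, 141/64, 716/325, 3721/1689, 4437/2014, 12595/5717

Using the convergent recurrence p_i = a_i*p_{i-1} + p_{i-2}, q_i = a_i*q_{i-1} + q_{i-2} with p_{-2}=0, p_{-1}=1, q_{-2}=1, q_{-1}=0:
  i=0: a_0=2, p_0 = 2*1 + 0 = 2, q_0 = 2*0 + 1 = 1.
  i=1: a_1=4, p_1 = 4*2 + 1 = 9, q_1 = 4*1 + 0 = 4.
  i=2: a_2=1, p_2 = 1*9 + 2 = 11, q_2 = 1*4 + 1 = 5.
  i=3: a_3=12, p_3 = 12*11 + 9 = 141, q_3 = 12*5 + 4 = 64.
  i=4: a_4=5, p_4 = 5*141 + 11 = 716, q_4 = 5*64 + 5 = 325.
  i=5: a_5=5, p_5 = 5*716 + 141 = 3721, q_5 = 5*325 + 64 = 1689.
  i=6: a_6=1, p_6 = 1*3721 + 716 = 4437, q_6 = 1*1689 + 325 = 2014.
  i=7: a_7=2, p_7 = 2*4437 + 3721 = 12595, q_7 = 2*2014 + 1689 = 5717.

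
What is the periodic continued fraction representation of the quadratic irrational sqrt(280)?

Write x_i = (sqrt(280) + m_i)/d_i with (m_0, d_0) = (0, 1). a_0 = floor(sqrt(280)) = 16, since 16^2 = 256 <= 280 < 289 = 17^2.
Iterate m_{i+1} = d_i*a_i - m_i, d_{i+1} = (280 - m_{i+1}^2)/d_i, a_{i+1} = floor((a_0 + m_{i+1})/d_{i+1}):
  m_1 = 1*16 - 0 = 16, d_1 = (280 - 16^2)/1 = 24/1 = 24, a_1 = floor((16 + 16)/24) = 1.
  m_2 = 24*1 - 16 = 8, d_2 = (280 - 8^2)/24 = 216/24 = 9, a_2 = floor((16 + 8)/9) = 2.
  m_3 = 9*2 - 8 = 10, d_3 = (280 - 10^2)/9 = 180/9 = 20, a_3 = floor((16 + 10)/20) = 1.
  m_4 = 20*1 - 10 = 10, d_4 = (280 - 10^2)/20 = 180/20 = 9, a_4 = floor((16 + 10)/9) = 2.
  m_5 = 9*2 - 10 = 8, d_5 = (280 - 8^2)/9 = 216/9 = 24, a_5 = floor((16 + 8)/24) = 1.
  m_6 = 24*1 - 8 = 16, d_6 = (280 - 16^2)/24 = 24/24 = 1, a_6 = floor((16 + 16)/1) = 32.
  m_7 = 1*32 - 16 = 16, d_7 = (280 - 16^2)/1 = 24/1 = 24: (m_7, d_7) = (m_1, d_1) = (16, 24), so from here the quotients repeat a_1, ..., a_6; the period length is 6.
Hence the expansion of sqrt(280) is a_0 = 16 followed by the repeating block 1, 2, 1, 2, 1, 32 (period 6).

[16; (1, 2, 1, 2, 1, 32)]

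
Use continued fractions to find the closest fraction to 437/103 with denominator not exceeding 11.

Expand x = 437/103 as a continued fraction with the Euclidean algorithm:
  437 = 4*103 + 25, so a_0 = 4.
  103 = 4*25 + 3, so a_1 = 4.
  25 = 8*3 + 1, so a_2 = 8.
  3 = 3*1 + 0, so a_3 = 3.
so x = [4; 4, 8, 3].
Convergents (p_i = a_i*p_{i-1} + p_{i-2}, q_i = a_i*q_{i-1} + q_{i-2} with p_{-2}=0, p_{-1}=1, q_{-2}=1, q_{-1}=0), until the denominator exceeds 11:
  i=0: a_0=4, p_0 = 4*1 + 0 = 4, q_0 = 4*0 + 1 = 1.
  i=1: a_1=4, p_1 = 4*4 + 1 = 17, q_1 = 4*1 + 0 = 4.
  i=2: a_2=8, p_2 = 8*17 + 4 = 140, q_2 = 8*4 + 1 = 33.
q_2 = 33 > 11, so the last convergent with denominator <= 11 is p_1/q_1 = 17/4.
The closest fraction with denominator <= 11 is either p_1/q_1 or the intermediate fraction (k*p_1 + p_0)/(k*q_1 + q_0) with the largest k >= 1 whose denominator stays <= 11; these approach x as k grows, and every other convergent or intermediate fraction in range is farther away.
Largest k: floor((11 - q_0)/q_1) = floor((11 - 1)/4) = 2.
That gives (2*17 + 4)/(2*4 + 1) = 38/9.
Compare the errors: |x - 17/4| = |437*4 - 17*103|/(103*4) = 3/412, and |x - 38/9| = |437*9 - 38*103|/(103*9) = 19/927.
Cross-multiplying, 3*927 = 2781 < 7828 = 19*412, so 3/412 is smaller: the convergent 17/4 is closer to x than 38/9.

17/4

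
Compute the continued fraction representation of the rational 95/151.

Run the Euclidean algorithm on 95 and 151; the successive quotients are the partial quotients a_0, a_1, ... (each step inverts the fractional part left over by the previous one):
  95 = 0*151 + 95, so a_0 = 0.
  151 = 1*95 + 56, so a_1 = 1.
  95 = 1*56 + 39, so a_2 = 1.
  56 = 1*39 + 17, so a_3 = 1.
  39 = 2*17 + 5, so a_4 = 2.
  17 = 3*5 + 2, so a_5 = 3.
  5 = 2*2 + 1, so a_6 = 2.
  2 = 2*1 + 0, so a_7 = 2.
The remainder reaches 0 after 8 divisions, so the expansion has 8 partial quotients, read off in order.

[0; 1, 1, 1, 2, 3, 2, 2]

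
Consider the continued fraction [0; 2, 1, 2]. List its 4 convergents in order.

Using the convergent recurrence p_i = a_i*p_{i-1} + p_{i-2}, q_i = a_i*q_{i-1} + q_{i-2} with p_{-2}=0, p_{-1}=1, q_{-2}=1, q_{-1}=0:
  i=0: a_0=0, p_0 = 0*1 + 0 = 0, q_0 = 0*0 + 1 = 1.
  i=1: a_1=2, p_1 = 2*0 + 1 = 1, q_1 = 2*1 + 0 = 2.
  i=2: a_2=1, p_2 = 1*1 + 0 = 1, q_2 = 1*2 + 1 = 3.
  i=3: a_3=2, p_3 = 2*1 + 1 = 3, q_3 = 2*3 + 2 = 8.

0/1, 1/2, 1/3, 3/8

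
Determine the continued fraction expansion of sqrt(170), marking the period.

[13; (26)]

Write x_i = (sqrt(170) + m_i)/d_i with (m_0, d_0) = (0, 1). a_0 = floor(sqrt(170)) = 13, since 13^2 = 169 <= 170 < 196 = 14^2.
Iterate m_{i+1} = d_i*a_i - m_i, d_{i+1} = (170 - m_{i+1}^2)/d_i, a_{i+1} = floor((a_0 + m_{i+1})/d_{i+1}):
  m_1 = 1*13 - 0 = 13, d_1 = (170 - 13^2)/1 = 1/1 = 1, a_1 = floor((13 + 13)/1) = 26.
  m_2 = 1*26 - 13 = 13, d_2 = (170 - 13^2)/1 = 1/1 = 1: (m_2, d_2) = (m_1, d_1) = (13, 1), so from here the quotient a_1 repeats; the period length is 1.
Hence the expansion of sqrt(170) is a_0 = 13 followed by the repeating block 26 (period 1).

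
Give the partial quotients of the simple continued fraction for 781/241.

Run the Euclidean algorithm on 781 and 241; the successive quotients are the partial quotients a_0, a_1, ... (each step inverts the fractional part left over by the previous one):
  781 = 3*241 + 58, so a_0 = 3.
  241 = 4*58 + 9, so a_1 = 4.
  58 = 6*9 + 4, so a_2 = 6.
  9 = 2*4 + 1, so a_3 = 2.
  4 = 4*1 + 0, so a_4 = 4.
The remainder reaches 0 after 5 divisions, so the expansion has 5 partial quotients, read off in order.

[3; 4, 6, 2, 4]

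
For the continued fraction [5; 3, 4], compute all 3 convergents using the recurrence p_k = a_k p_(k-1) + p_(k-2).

Using the convergent recurrence p_i = a_i*p_{i-1} + p_{i-2}, q_i = a_i*q_{i-1} + q_{i-2} with p_{-2}=0, p_{-1}=1, q_{-2}=1, q_{-1}=0:
  i=0: a_0=5, p_0 = 5*1 + 0 = 5, q_0 = 5*0 + 1 = 1.
  i=1: a_1=3, p_1 = 3*5 + 1 = 16, q_1 = 3*1 + 0 = 3.
  i=2: a_2=4, p_2 = 4*16 + 5 = 69, q_2 = 4*3 + 1 = 13.

5/1, 16/3, 69/13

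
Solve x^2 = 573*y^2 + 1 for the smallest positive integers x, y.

(x, y) = (383, 16)

First expand sqrt(573) as a continued fraction. With x_i = (sqrt(573) + m_i)/d_i and (m_0, d_0) = (0, 1): a_0 = floor(sqrt(573)) = 23, since 23^2 = 529 <= 573 < 576 = 24^2.
Iterate m_{i+1} = d_i*a_i - m_i, d_{i+1} = (573 - m_{i+1}^2)/d_i, a_{i+1} = floor((a_0 + m_{i+1})/d_{i+1}):
  m_1 = 1*23 - 0 = 23, d_1 = (573 - 23^2)/1 = 44/1 = 44, a_1 = floor((23 + 23)/44) = 1.
  m_2 = 44*1 - 23 = 21, d_2 = (573 - 21^2)/44 = 132/44 = 3, a_2 = floor((23 + 21)/3) = 14.
  m_3 = 3*14 - 21 = 21, d_3 = (573 - 21^2)/3 = 132/3 = 44, a_3 = floor((23 + 21)/44) = 1.
  m_4 = 44*1 - 21 = 23, d_4 = (573 - 23^2)/44 = 44/44 = 1, a_4 = floor((23 + 23)/1) = 46.
  m_5 = 1*46 - 23 = 23, d_5 = (573 - 23^2)/1 = 44/1 = 44: (m_5, d_5) = (m_1, d_1) = (23, 44), so from here the quotients repeat a_1, ..., a_4; the period length is 4.
So sqrt(573) = [23; (1, 14, 1, 46)] with period length k = 4.
k is even, so the fundamental solution of x^2 - 573y^2 = 1 is (p_{k-1}, q_{k-1}) = (p_3, q_3); compute convergents through index 3.
Convergents (p_i = a_i*p_{i-1} + p_{i-2}, q_i = a_i*q_{i-1} + q_{i-2} with p_{-2}=0, p_{-1}=1, q_{-2}=1, q_{-1}=0):
  i=0: a_0=23, p_0 = 23*1 + 0 = 23, q_0 = 23*0 + 1 = 1.
  i=1: a_1=1, p_1 = 1*23 + 1 = 24, q_1 = 1*1 + 0 = 1.
  i=2: a_2=14, p_2 = 14*24 + 23 = 359, q_2 = 14*1 + 1 = 15.
  i=3: a_3=1, p_3 = 1*359 + 24 = 383, q_3 = 1*15 + 1 = 16.
Check: 383^2 - 573*16^2 = 146689 - 146688 = 1, so (x, y) = (383, 16) solves the equation, and by the theorem it is the least positive solution.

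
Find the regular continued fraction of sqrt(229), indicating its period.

[15; (7, 1, 1, 7, 30)]

Write x_i = (sqrt(229) + m_i)/d_i with (m_0, d_0) = (0, 1). a_0 = floor(sqrt(229)) = 15, since 15^2 = 225 <= 229 < 256 = 16^2.
Iterate m_{i+1} = d_i*a_i - m_i, d_{i+1} = (229 - m_{i+1}^2)/d_i, a_{i+1} = floor((a_0 + m_{i+1})/d_{i+1}):
  m_1 = 1*15 - 0 = 15, d_1 = (229 - 15^2)/1 = 4/1 = 4, a_1 = floor((15 + 15)/4) = 7.
  m_2 = 4*7 - 15 = 13, d_2 = (229 - 13^2)/4 = 60/4 = 15, a_2 = floor((15 + 13)/15) = 1.
  m_3 = 15*1 - 13 = 2, d_3 = (229 - 2^2)/15 = 225/15 = 15, a_3 = floor((15 + 2)/15) = 1.
  m_4 = 15*1 - 2 = 13, d_4 = (229 - 13^2)/15 = 60/15 = 4, a_4 = floor((15 + 13)/4) = 7.
  m_5 = 4*7 - 13 = 15, d_5 = (229 - 15^2)/4 = 4/4 = 1, a_5 = floor((15 + 15)/1) = 30.
  m_6 = 1*30 - 15 = 15, d_6 = (229 - 15^2)/1 = 4/1 = 4: (m_6, d_6) = (m_1, d_1) = (15, 4), so from here the quotients repeat a_1, ..., a_5; the period length is 5.
Hence the expansion of sqrt(229) is a_0 = 15 followed by the repeating block 7, 1, 1, 7, 30 (period 5).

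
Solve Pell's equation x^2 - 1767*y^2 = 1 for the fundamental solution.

(x, y) = (1177, 28)

First expand sqrt(1767) as a continued fraction. With x_i = (sqrt(1767) + m_i)/d_i and (m_0, d_0) = (0, 1): a_0 = floor(sqrt(1767)) = 42, since 42^2 = 1764 <= 1767 < 1849 = 43^2.
Iterate m_{i+1} = d_i*a_i - m_i, d_{i+1} = (1767 - m_{i+1}^2)/d_i, a_{i+1} = floor((a_0 + m_{i+1})/d_{i+1}):
  m_1 = 1*42 - 0 = 42, d_1 = (1767 - 42^2)/1 = 3/1 = 3, a_1 = floor((42 + 42)/3) = 28.
  m_2 = 3*28 - 42 = 42, d_2 = (1767 - 42^2)/3 = 3/3 = 1, a_2 = floor((42 + 42)/1) = 84.
  m_3 = 1*84 - 42 = 42, d_3 = (1767 - 42^2)/1 = 3/1 = 3: (m_3, d_3) = (m_1, d_1) = (42, 3), so from here the quotients repeat a_1, a_2; the period length is 2.
So sqrt(1767) = [42; (28, 84)] with period length k = 2.
k is even, so the fundamental solution of x^2 - 1767y^2 = 1 is (p_{k-1}, q_{k-1}) = (p_1, q_1); compute convergents through index 1.
Convergents (p_i = a_i*p_{i-1} + p_{i-2}, q_i = a_i*q_{i-1} + q_{i-2} with p_{-2}=0, p_{-1}=1, q_{-2}=1, q_{-1}=0):
  i=0: a_0=42, p_0 = 42*1 + 0 = 42, q_0 = 42*0 + 1 = 1.
  i=1: a_1=28, p_1 = 28*42 + 1 = 1177, q_1 = 28*1 + 0 = 28.
Check: 1177^2 - 1767*28^2 = 1385329 - 1385328 = 1, so (x, y) = (1177, 28) solves the equation, and by the theorem it is the least positive solution.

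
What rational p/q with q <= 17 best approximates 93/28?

Expand x = 93/28 as a continued fraction with the Euclidean algorithm:
  93 = 3*28 + 9, so a_0 = 3.
  28 = 3*9 + 1, so a_1 = 3.
  9 = 9*1 + 0, so a_2 = 9.
so x = [3; 3, 9].
Convergents (p_i = a_i*p_{i-1} + p_{i-2}, q_i = a_i*q_{i-1} + q_{i-2} with p_{-2}=0, p_{-1}=1, q_{-2}=1, q_{-1}=0), until the denominator exceeds 17:
  i=0: a_0=3, p_0 = 3*1 + 0 = 3, q_0 = 3*0 + 1 = 1.
  i=1: a_1=3, p_1 = 3*3 + 1 = 10, q_1 = 3*1 + 0 = 3.
  i=2: a_2=9, p_2 = 9*10 + 3 = 93, q_2 = 9*3 + 1 = 28.
q_2 = 28 > 17, so the last convergent with denominator <= 17 is p_1/q_1 = 10/3.
The closest fraction with denominator <= 17 is either p_1/q_1 or the intermediate fraction (k*p_1 + p_0)/(k*q_1 + q_0) with the largest k >= 1 whose denominator stays <= 17; these approach x as k grows, and every other convergent or intermediate fraction in range is farther away.
Largest k: floor((17 - q_0)/q_1) = floor((17 - 1)/3) = 5.
That gives (5*10 + 3)/(5*3 + 1) = 53/16.
Compare the errors: |x - 10/3| = |93*3 - 10*28|/(28*3) = 1/84, and |x - 53/16| = |93*16 - 53*28|/(28*16) = 4/448.
Cross-multiplying, 4*84 = 336 < 448 = 1*448, so 4/448 is smaller: the intermediate fraction 53/16 is closer to x than 10/3.

53/16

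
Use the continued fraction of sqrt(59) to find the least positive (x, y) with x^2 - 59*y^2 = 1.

First expand sqrt(59) as a continued fraction. With x_i = (sqrt(59) + m_i)/d_i and (m_0, d_0) = (0, 1): a_0 = floor(sqrt(59)) = 7, since 7^2 = 49 <= 59 < 64 = 8^2.
Iterate m_{i+1} = d_i*a_i - m_i, d_{i+1} = (59 - m_{i+1}^2)/d_i, a_{i+1} = floor((a_0 + m_{i+1})/d_{i+1}):
  m_1 = 1*7 - 0 = 7, d_1 = (59 - 7^2)/1 = 10/1 = 10, a_1 = floor((7 + 7)/10) = 1.
  m_2 = 10*1 - 7 = 3, d_2 = (59 - 3^2)/10 = 50/10 = 5, a_2 = floor((7 + 3)/5) = 2.
  m_3 = 5*2 - 3 = 7, d_3 = (59 - 7^2)/5 = 10/5 = 2, a_3 = floor((7 + 7)/2) = 7.
  m_4 = 2*7 - 7 = 7, d_4 = (59 - 7^2)/2 = 10/2 = 5, a_4 = floor((7 + 7)/5) = 2.
  m_5 = 5*2 - 7 = 3, d_5 = (59 - 3^2)/5 = 50/5 = 10, a_5 = floor((7 + 3)/10) = 1.
  m_6 = 10*1 - 3 = 7, d_6 = (59 - 7^2)/10 = 10/10 = 1, a_6 = floor((7 + 7)/1) = 14.
  m_7 = 1*14 - 7 = 7, d_7 = (59 - 7^2)/1 = 10/1 = 10: (m_7, d_7) = (m_1, d_1) = (7, 10), so from here the quotients repeat a_1, ..., a_6; the period length is 6.
So sqrt(59) = [7; (1, 2, 7, 2, 1, 14)] with period length k = 6.
k is even, so the fundamental solution of x^2 - 59y^2 = 1 is (p_{k-1}, q_{k-1}) = (p_5, q_5); compute convergents through index 5.
Convergents (p_i = a_i*p_{i-1} + p_{i-2}, q_i = a_i*q_{i-1} + q_{i-2} with p_{-2}=0, p_{-1}=1, q_{-2}=1, q_{-1}=0):
  i=0: a_0=7, p_0 = 7*1 + 0 = 7, q_0 = 7*0 + 1 = 1.
  i=1: a_1=1, p_1 = 1*7 + 1 = 8, q_1 = 1*1 + 0 = 1.
  i=2: a_2=2, p_2 = 2*8 + 7 = 23, q_2 = 2*1 + 1 = 3.
  i=3: a_3=7, p_3 = 7*23 + 8 = 169, q_3 = 7*3 + 1 = 22.
  i=4: a_4=2, p_4 = 2*169 + 23 = 361, q_4 = 2*22 + 3 = 47.
  i=5: a_5=1, p_5 = 1*361 + 169 = 530, q_5 = 1*47 + 22 = 69.
Check: 530^2 - 59*69^2 = 280900 - 280899 = 1, so (x, y) = (530, 69) solves the equation, and by the theorem it is the least positive solution.

(x, y) = (530, 69)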